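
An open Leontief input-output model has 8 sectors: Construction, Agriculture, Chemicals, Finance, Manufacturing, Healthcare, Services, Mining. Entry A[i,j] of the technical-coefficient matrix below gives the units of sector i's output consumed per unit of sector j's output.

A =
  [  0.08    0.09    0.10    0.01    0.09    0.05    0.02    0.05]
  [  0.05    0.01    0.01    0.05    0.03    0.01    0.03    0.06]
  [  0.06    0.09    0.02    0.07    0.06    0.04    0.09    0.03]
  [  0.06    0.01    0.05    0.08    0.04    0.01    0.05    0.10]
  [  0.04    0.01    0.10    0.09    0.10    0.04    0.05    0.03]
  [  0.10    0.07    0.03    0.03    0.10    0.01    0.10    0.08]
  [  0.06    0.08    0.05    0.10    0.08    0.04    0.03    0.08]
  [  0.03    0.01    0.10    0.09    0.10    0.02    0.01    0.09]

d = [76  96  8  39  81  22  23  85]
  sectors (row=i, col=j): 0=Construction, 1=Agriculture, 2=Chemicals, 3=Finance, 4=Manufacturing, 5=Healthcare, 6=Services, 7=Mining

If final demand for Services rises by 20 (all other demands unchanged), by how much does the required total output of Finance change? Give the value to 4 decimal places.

1.6078

Form M = I − A:
  [  0.92   -0.09   -0.10   -0.01   -0.09   -0.05   -0.02   -0.05]
  [ -0.05    0.99   -0.01   -0.05   -0.03   -0.01   -0.03   -0.06]
  [ -0.06   -0.09    0.98   -0.07   -0.06   -0.04   -0.09   -0.03]
  [ -0.06   -0.01   -0.05    0.92   -0.04   -0.01   -0.05   -0.10]
  [ -0.04   -0.01   -0.10   -0.09    0.90   -0.04   -0.05   -0.03]
  [ -0.10   -0.07   -0.03   -0.03   -0.10    0.99   -0.10   -0.08]
  [ -0.06   -0.08   -0.05   -0.10   -0.08   -0.04    0.97   -0.08]
  [ -0.03   -0.01   -0.10   -0.09   -0.10   -0.02   -0.01    0.91]
Leontief inverse L = M⁻¹:
  [  1.1305    0.1301    0.1515    0.0651    0.1554    0.0760    0.0616    0.1001]
  [  0.0753    1.0286    0.0414    0.0811    0.0651    0.0231    0.0481    0.0906]
  [  0.1074    0.1247    1.0680    0.1246    0.1190    0.0626    0.1250    0.0834]
  [  0.1000    0.0406    0.0983    1.1313    0.0953    0.0310    0.0804    0.1487]
  [  0.0884    0.0479    0.1508    0.1489    1.1627    0.0649    0.0924    0.0815]
  [  0.1520    0.1108    0.0919    0.0938    0.1722    1.0389    0.1373    0.1381]
  [  0.1117    0.1155    0.1068    0.1622    0.1473    0.0648    1.0708    0.1398]
  [  0.0741    0.0423    0.1523    0.1488    0.1615    0.0434    0.0492    1.1406]
Total output x = L · d:
  x_0 = 1.1305·76 + 0.1301·96 + 0.1515·8 + 0.0651·39 + 0.1554·81 + 0.0760·22 + 0.0616·23 + 0.1001·85 = 126.3391
  x_1 = 0.0753·76 + 1.0286·96 + 0.0414·8 + 0.0811·39 + 0.0651·81 + 0.0231·22 + 0.0481·23 + 0.0906·85 = 122.5531
  x_2 = 0.1074·76 + 0.1247·96 + 1.0680·8 + 0.1246·39 + 0.1190·81 + 0.0626·22 + 0.1250·23 + 0.0834·85 = 54.5219
  x_3 = 0.1000·76 + 0.0406·96 + 0.0983·8 + 1.1313·39 + 0.0953·81 + 0.0310·22 + 0.0804·23 + 0.1487·85 = 79.2916
  x_4 = 0.0884·76 + 0.0479·96 + 0.1508·8 + 0.1489·39 + 1.1627·81 + 0.0649·22 + 0.0924·23 + 0.0815·85 = 122.9936
  x_5 = 0.1520·76 + 0.1108·96 + 0.0919·8 + 0.0938·39 + 0.1722·81 + 1.0389·22 + 0.1373·23 + 0.1381·85 = 78.2771
  x_6 = 0.1117·76 + 0.1155·96 + 0.1068·8 + 0.1622·39 + 0.1473·81 + 0.0648·22 + 1.0708·23 + 0.1398·85 = 76.6153
  x_7 = 0.0741·76 + 0.0423·96 + 0.1523·8 + 0.1488·39 + 0.1615·81 + 0.0434·22 + 0.0492·23 + 1.1406·85 = 128.8299
Δx_3 = L[3,6] · Δd_6 = 0.0804 · 20 = 1.6078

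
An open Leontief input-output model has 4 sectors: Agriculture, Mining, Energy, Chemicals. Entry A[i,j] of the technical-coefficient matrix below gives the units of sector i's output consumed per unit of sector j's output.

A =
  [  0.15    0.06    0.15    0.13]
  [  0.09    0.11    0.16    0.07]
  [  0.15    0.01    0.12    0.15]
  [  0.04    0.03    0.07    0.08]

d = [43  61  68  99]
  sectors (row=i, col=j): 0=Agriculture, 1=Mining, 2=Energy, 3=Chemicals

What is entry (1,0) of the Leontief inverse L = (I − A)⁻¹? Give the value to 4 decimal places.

Form M = I − A:
  [  0.85   -0.06   -0.15   -0.13]
  [ -0.09    0.89   -0.16   -0.07]
  [ -0.15   -0.01    0.88   -0.15]
  [ -0.04   -0.03   -0.07    0.92]
Leontief inverse L = M⁻¹:
  [  1.2403    0.0939    0.2462    0.2225]
  [  0.1722    1.1431    0.2493    0.1519]
  [  0.2265    0.0365    1.1999    0.2304]
  [  0.0768    0.0441    0.1101    1.1191]
Total output x = L · d:
  x_0 = 1.2403·43 + 0.0939·61 + 0.2462·68 + 0.2225·99 = 97.8345
  x_1 = 0.1722·43 + 1.1431·61 + 0.2493·68 + 0.1519·99 = 109.1281
  x_2 = 0.2265·43 + 0.0365·61 + 1.1999·68 + 0.2304·99 = 116.3725
  x_3 = 0.0768·43 + 0.0441·61 + 0.1101·68 + 1.1191·99 = 124.2753

L[1,0] = 0.1722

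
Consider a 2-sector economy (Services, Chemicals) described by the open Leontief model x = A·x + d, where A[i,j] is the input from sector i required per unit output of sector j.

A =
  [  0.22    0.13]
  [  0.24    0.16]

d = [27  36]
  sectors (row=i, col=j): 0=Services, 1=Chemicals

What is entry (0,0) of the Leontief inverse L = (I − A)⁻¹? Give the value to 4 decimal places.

Form M = I − A:
  [  0.78   -0.13]
  [ -0.24    0.84]
Leontief inverse L = M⁻¹:
  [  1.3462    0.2083]
  [  0.3846    1.2500]
Total output x = L · d:
  x_0 = 1.3462·27 + 0.2083·36 = 43.8462
  x_1 = 0.3846·27 + 1.2500·36 = 55.3846

L[0,0] = 1.3462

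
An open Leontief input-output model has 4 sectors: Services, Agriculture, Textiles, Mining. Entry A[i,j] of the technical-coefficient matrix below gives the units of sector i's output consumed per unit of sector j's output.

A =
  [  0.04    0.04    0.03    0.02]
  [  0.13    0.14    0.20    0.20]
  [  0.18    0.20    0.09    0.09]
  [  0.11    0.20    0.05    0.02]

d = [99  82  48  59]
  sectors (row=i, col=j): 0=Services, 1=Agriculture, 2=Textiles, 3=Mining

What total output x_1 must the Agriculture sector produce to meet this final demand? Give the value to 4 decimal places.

168.2819

Form M = I − A:
  [  0.96   -0.04   -0.03   -0.02]
  [ -0.13    0.86   -0.20   -0.20]
  [ -0.18   -0.20    0.91   -0.09]
  [ -0.11   -0.20   -0.05    0.98]
Leontief inverse L = M⁻¹:
  [  1.0660    0.0715    0.0531    0.0412]
  [  0.2727    1.3196    0.3157    0.3039]
  [  0.2896    0.3333    1.1918    0.1834]
  [  0.1901    0.2943    0.1312    1.0964]
Total output x = L · d:
  x_0 = 1.0660·99 + 0.0715·82 + 0.0531·48 + 0.0412·59 = 116.3862
  x_1 = 0.2727·99 + 1.3196·82 + 0.3157·48 + 0.3039·59 = 168.2819
  x_2 = 0.2896·99 + 0.3333·82 + 1.1918·48 + 0.1834·59 = 124.0224
  x_3 = 0.1901·99 + 0.2943·82 + 0.1312·48 + 1.0964·59 = 113.9388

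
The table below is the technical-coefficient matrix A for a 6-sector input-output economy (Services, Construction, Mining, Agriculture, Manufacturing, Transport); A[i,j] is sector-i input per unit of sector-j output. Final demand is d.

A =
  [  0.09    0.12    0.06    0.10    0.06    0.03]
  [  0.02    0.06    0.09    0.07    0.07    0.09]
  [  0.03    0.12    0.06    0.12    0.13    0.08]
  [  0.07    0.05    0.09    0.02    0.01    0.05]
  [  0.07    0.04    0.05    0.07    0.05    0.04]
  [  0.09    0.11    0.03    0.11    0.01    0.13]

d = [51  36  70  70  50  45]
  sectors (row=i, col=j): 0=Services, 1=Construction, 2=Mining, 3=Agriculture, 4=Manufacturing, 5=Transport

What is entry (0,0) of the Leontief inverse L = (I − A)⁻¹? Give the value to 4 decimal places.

Form M = I − A:
  [  0.91   -0.12   -0.06   -0.10   -0.06   -0.03]
  [ -0.02    0.94   -0.09   -0.07   -0.07   -0.09]
  [ -0.03   -0.12    0.94   -0.12   -0.13   -0.08]
  [ -0.07   -0.05   -0.09    0.98   -0.01   -0.05]
  [ -0.07   -0.04   -0.05   -0.07    0.95   -0.04]
  [ -0.09   -0.11   -0.03   -0.11   -0.01    0.87]
Leontief inverse L = M⁻¹:
  [  1.1349    0.1818    0.1132    0.1593    0.1031    0.0822]
  [  0.0609    1.1165    0.1331    0.1258    0.1071    0.1420]
  [  0.0832    0.1878    1.1190    0.1877    0.1757    0.1441]
  [  0.1001    0.0972    0.1228    1.0655    0.0424    0.0880]
  [  0.1039    0.0850    0.0854    0.1128    1.0791    0.0763]
  [  0.1418    0.1797    0.0836    0.1749    0.0480    1.1929]
Total output x = L · d:
  x_0 = 1.1349·51 + 0.1818·36 + 0.1132·70 + 0.1593·70 + 0.1031·50 + 0.0822·45 = 92.3574
  x_1 = 0.0609·51 + 1.1165·36 + 0.1331·70 + 0.1258·70 + 0.1071·50 + 0.1420·45 = 73.1675
  x_2 = 0.0832·51 + 0.1878·36 + 1.1190·70 + 0.1877·70 + 0.1757·50 + 0.1441·45 = 117.7411
  x_3 = 0.1001·51 + 0.0972·36 + 0.1228·70 + 1.0655·70 + 0.0424·50 + 0.0880·45 = 97.8676
  x_4 = 0.1039·51 + 0.0850·36 + 0.0854·70 + 0.1128·70 + 1.0791·50 + 0.0763·45 = 79.6260
  x_5 = 0.1418·51 + 0.1797·36 + 0.0836·70 + 0.1749·70 + 0.0480·50 + 1.1929·45 = 87.8788

L[0,0] = 1.1349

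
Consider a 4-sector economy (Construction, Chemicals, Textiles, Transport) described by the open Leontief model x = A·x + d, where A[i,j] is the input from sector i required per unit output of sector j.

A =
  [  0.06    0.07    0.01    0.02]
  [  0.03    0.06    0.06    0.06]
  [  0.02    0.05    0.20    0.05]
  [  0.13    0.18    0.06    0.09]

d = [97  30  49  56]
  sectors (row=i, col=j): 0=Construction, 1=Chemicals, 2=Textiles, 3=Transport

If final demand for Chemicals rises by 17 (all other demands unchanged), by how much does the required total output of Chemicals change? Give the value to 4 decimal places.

18.4769

Form M = I − A:
  [  0.94   -0.07   -0.01   -0.02]
  [ -0.03    0.94   -0.06   -0.06]
  [ -0.02   -0.05    0.80   -0.05]
  [ -0.13   -0.18   -0.06    0.91]
Leontief inverse L = M⁻¹:
  [  1.0713    0.0868    0.0222    0.0305]
  [  0.0473    1.0869    0.0879    0.0775]
  [  0.0401    0.0847    1.2625    0.0758]
  [  0.1650    0.2330    0.1038    1.1236]
Total output x = L · d:
  x_0 = 1.0713·97 + 0.0868·30 + 0.0222·49 + 0.0305·56 = 109.3132
  x_1 = 0.0473·97 + 1.0869·30 + 0.0879·49 + 0.0775·56 = 45.8424
  x_2 = 0.0401·97 + 0.0847·30 + 1.2625·49 + 0.0758·56 = 72.5358
  x_3 = 0.1650·97 + 0.2330·30 + 0.1038·49 + 1.1236·56 = 91.0049
Δx_1 = L[1,1] · Δd_1 = 1.0869 · 17 = 18.4769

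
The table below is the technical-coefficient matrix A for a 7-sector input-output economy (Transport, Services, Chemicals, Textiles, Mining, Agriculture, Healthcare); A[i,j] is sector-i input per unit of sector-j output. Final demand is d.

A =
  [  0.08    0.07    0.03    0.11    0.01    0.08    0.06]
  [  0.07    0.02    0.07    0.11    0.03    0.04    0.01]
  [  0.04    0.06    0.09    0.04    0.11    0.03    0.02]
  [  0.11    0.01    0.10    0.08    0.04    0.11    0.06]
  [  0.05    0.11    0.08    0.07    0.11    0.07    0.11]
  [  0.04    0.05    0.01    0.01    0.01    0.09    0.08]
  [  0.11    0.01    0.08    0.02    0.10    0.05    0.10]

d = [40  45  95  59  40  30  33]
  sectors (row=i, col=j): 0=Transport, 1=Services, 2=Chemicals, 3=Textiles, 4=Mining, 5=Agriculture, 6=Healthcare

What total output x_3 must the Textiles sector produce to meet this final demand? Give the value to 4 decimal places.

103.3131

Form M = I − A:
  [  0.92   -0.07   -0.03   -0.11   -0.01   -0.08   -0.06]
  [ -0.07    0.98   -0.07   -0.11   -0.03   -0.04   -0.01]
  [ -0.04   -0.06    0.91   -0.04   -0.11   -0.03   -0.02]
  [ -0.11   -0.01   -0.10    0.92   -0.04   -0.11   -0.06]
  [ -0.05   -0.11   -0.08   -0.07    0.89   -0.07   -0.11]
  [ -0.04   -0.05   -0.01   -0.01   -0.01    0.91   -0.08]
  [ -0.11   -0.01   -0.08   -0.02   -0.10   -0.05    0.90]
Leontief inverse L = M⁻¹:
  [  1.1382    0.1009    0.0777    0.1589    0.0465    0.1357    0.1071]
  [  0.1156    1.0490    0.1118    0.1509    0.0635    0.0857    0.0473]
  [  0.0868    0.0989    1.1390    0.0859    0.1570    0.0755    0.0638]
  [  0.1724    0.0533    0.1542    1.1318    0.0888    0.1727    0.1172]
  [  0.1266    0.1608    0.1522    0.1360    1.1770    0.1400    0.1790]
  [  0.0756    0.0704    0.0373    0.0364    0.0348    1.1232    0.1132]
  [  0.1702    0.0558    0.1344    0.0710    0.1550    0.1060    1.1592]
Total output x = L · d:
  x_0 = 1.1382·40 + 0.1009·45 + 0.0777·95 + 0.1589·59 + 0.0465·40 + 0.1357·30 + 0.1071·33 = 76.2953
  x_1 = 0.1156·40 + 1.0490·45 + 0.1118·95 + 0.1509·59 + 0.0635·40 + 0.0857·30 + 0.0473·33 = 78.0212
  x_2 = 0.0868·40 + 0.0989·45 + 1.1390·95 + 0.0859·59 + 0.1570·40 + 0.0755·30 + 0.0638·33 = 131.8482
  x_3 = 0.1724·40 + 0.0533·45 + 0.1542·95 + 1.1318·59 + 0.0888·40 + 0.1727·30 + 0.1172·33 = 103.3131
  x_4 = 0.1266·40 + 0.1608·45 + 0.1522·95 + 0.1360·59 + 1.1770·40 + 0.1400·30 + 0.1790·33 = 91.9730
  x_5 = 0.0756·40 + 0.0704·45 + 0.0373·95 + 0.0364·59 + 0.0348·40 + 1.1232·30 + 0.1132·33 = 50.7000
  x_6 = 0.1702·40 + 0.0558·45 + 0.1344·95 + 0.0710·59 + 0.1550·40 + 0.1060·30 + 1.1592·33 = 73.9101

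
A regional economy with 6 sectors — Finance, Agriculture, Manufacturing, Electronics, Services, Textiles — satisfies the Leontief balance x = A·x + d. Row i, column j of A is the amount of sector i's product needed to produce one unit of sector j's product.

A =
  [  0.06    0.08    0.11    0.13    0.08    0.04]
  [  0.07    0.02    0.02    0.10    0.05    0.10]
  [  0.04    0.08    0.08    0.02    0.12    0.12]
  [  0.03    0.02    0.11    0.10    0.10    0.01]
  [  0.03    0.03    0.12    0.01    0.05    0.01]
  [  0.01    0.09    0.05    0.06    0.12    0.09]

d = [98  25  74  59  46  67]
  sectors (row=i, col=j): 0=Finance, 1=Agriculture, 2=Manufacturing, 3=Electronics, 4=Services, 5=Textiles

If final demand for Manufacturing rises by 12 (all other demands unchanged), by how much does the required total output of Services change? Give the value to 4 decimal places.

Form M = I − A:
  [  0.94   -0.08   -0.11   -0.13   -0.08   -0.04]
  [ -0.07    0.98   -0.02   -0.10   -0.05   -0.10]
  [ -0.04   -0.08    0.92   -0.02   -0.12   -0.12]
  [ -0.03   -0.02   -0.11    0.90   -0.10   -0.01]
  [ -0.03   -0.03   -0.12   -0.01    0.95   -0.01]
  [ -0.01   -0.09   -0.05   -0.06   -0.12    0.91]
Leontief inverse L = M⁻¹:
  [  1.0920    0.1203    0.1796    0.1827    0.1514    0.0886]
  [  0.0906    1.0518    0.0713    0.1415    0.1035    0.1316]
  [  0.0671    0.1208    1.1381    0.0617    0.1836    0.1690]
  [  0.0522    0.0495    0.1650    1.1324    0.1526    0.0436]
  [  0.0467    0.0541    0.1545    0.0310    1.0873    0.0407]
  [  0.0342    0.1224    0.1028    0.0981    0.1754    1.1304]
Total output x = L · d:
  x_0 = 1.0920·98 + 0.1203·25 + 0.1796·74 + 0.1827·59 + 0.1514·46 + 0.0886·67 = 146.9936
  x_1 = 0.0906·98 + 1.0518·25 + 0.0713·74 + 0.1415·59 + 0.1035·46 + 0.1316·67 = 62.3714
  x_2 = 0.0671·98 + 0.1208·25 + 1.1381·74 + 0.0617·59 + 0.1836·46 + 0.1690·67 = 117.2198
  x_3 = 0.0522·98 + 0.0495·25 + 0.1650·74 + 1.1324·59 + 0.1526·46 + 0.0436·67 = 95.3122
  x_4 = 0.0467·98 + 0.0541·25 + 0.1545·74 + 0.0310·59 + 1.0873·46 + 0.0407·67 = 71.9333
  x_5 = 0.0342·98 + 0.1224·25 + 0.1028·74 + 0.0981·59 + 0.1754·46 + 1.1304·67 = 103.6210
Δx_4 = L[4,2] · Δd_2 = 0.1545 · 12 = 1.8540

1.8540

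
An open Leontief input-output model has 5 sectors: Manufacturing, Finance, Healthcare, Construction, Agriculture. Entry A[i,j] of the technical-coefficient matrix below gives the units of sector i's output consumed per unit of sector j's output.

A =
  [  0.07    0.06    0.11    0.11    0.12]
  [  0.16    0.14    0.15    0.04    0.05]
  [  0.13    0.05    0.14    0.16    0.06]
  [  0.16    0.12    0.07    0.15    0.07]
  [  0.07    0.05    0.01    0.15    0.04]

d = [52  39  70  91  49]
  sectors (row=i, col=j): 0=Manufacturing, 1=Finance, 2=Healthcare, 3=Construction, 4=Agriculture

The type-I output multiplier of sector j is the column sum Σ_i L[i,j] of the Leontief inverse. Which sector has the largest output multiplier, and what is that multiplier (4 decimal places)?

Form M = I − A:
  [  0.93   -0.06   -0.11   -0.11   -0.12]
  [ -0.16    0.86   -0.15   -0.04   -0.05]
  [ -0.13   -0.05    0.86   -0.16   -0.06]
  [ -0.16   -0.12   -0.07    0.85   -0.07]
  [ -0.07   -0.05   -0.01   -0.15    0.96]
Leontief inverse L = M⁻¹:
  [  1.1790    0.1361    0.1952    0.2281    0.1833]
  [  0.2873    1.2292    0.2663    0.1679    0.1288]
  [  0.2605    0.1406    1.2466    0.2996    0.1396]
  [  0.2963    0.2198    0.1827    1.2867    0.1537]
  [  0.1499    0.1097    0.0696    0.2295    1.0872]
Total output x = L · d:
  x_0 = 1.1790·52 + 0.1361·39 + 0.1952·70 + 0.2281·91 + 0.1833·49 = 110.0192
  x_1 = 0.2873·52 + 1.2292·39 + 0.2663·70 + 0.1679·91 + 0.1288·49 = 103.1105
  x_2 = 0.2605·52 + 0.1406·39 + 1.2466·70 + 0.2996·91 + 0.1396·49 = 140.4040
  x_3 = 0.2963·52 + 0.2198·39 + 0.1827·70 + 1.2867·91 + 0.1537·49 = 161.3913
  x_4 = 0.1499·52 + 0.1097·39 + 0.0696·70 + 0.2295·91 + 1.0872·49 = 91.1142
Output multipliers (column sums of L):
  Manufacturing: 2.1730
  Finance: 1.8354
  Healthcare: 1.9606
  Construction: 2.2118
  Agriculture: 1.6927

Construction (2.2118)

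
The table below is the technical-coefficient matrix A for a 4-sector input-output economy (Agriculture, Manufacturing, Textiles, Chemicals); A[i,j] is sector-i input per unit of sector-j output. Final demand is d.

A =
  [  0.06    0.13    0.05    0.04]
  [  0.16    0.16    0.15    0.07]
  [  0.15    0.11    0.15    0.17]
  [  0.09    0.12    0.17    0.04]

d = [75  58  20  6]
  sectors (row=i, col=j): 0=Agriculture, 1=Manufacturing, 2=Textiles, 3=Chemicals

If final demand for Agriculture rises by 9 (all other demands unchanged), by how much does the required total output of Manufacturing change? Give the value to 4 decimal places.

Form M = I − A:
  [  0.94   -0.13   -0.05   -0.04]
  [ -0.16    0.84   -0.15   -0.07]
  [ -0.15   -0.11    0.85   -0.17]
  [ -0.09   -0.12   -0.17    0.96]
Leontief inverse L = M⁻¹:
  [  1.1249    0.2013    0.1182    0.0825]
  [  0.2786    1.2917    0.2752    0.1545]
  [  0.2723    0.2475    1.2877    0.2574]
  [  0.1885    0.2242    0.2735    1.1143]
Total output x = L · d:
  x_0 = 1.1249·75 + 0.2013·58 + 0.1182·20 + 0.0825·6 = 98.9014
  x_1 = 0.2786·75 + 1.2917·58 + 0.2752·20 + 0.1545·6 = 102.2451
  x_2 = 0.2723·75 + 0.2475·58 + 1.2877·20 + 0.2574·6 = 62.0733
  x_3 = 0.1885·75 + 0.2242·58 + 0.2735·20 + 1.1143·6 = 39.2948
Δx_1 = L[1,0] · Δd_0 = 0.2786 · 9 = 2.5073

2.5073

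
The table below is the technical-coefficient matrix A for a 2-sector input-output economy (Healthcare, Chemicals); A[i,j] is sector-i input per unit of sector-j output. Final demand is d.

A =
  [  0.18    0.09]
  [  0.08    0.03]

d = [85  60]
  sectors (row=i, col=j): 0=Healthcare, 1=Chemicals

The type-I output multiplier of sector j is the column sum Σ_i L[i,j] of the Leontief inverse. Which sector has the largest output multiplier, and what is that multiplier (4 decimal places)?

Form M = I − A:
  [  0.82   -0.09]
  [ -0.08    0.97]
Leontief inverse L = M⁻¹:
  [  1.2307    0.1142]
  [  0.1015    1.0403]
Total output x = L · d:
  x_0 = 1.2307·85 + 0.1142·60 = 111.4565
  x_1 = 0.1015·85 + 1.0403·60 = 71.0480
Output multipliers (column sums of L):
  Healthcare: 1.3321
  Chemicals: 1.1545

Healthcare (1.3321)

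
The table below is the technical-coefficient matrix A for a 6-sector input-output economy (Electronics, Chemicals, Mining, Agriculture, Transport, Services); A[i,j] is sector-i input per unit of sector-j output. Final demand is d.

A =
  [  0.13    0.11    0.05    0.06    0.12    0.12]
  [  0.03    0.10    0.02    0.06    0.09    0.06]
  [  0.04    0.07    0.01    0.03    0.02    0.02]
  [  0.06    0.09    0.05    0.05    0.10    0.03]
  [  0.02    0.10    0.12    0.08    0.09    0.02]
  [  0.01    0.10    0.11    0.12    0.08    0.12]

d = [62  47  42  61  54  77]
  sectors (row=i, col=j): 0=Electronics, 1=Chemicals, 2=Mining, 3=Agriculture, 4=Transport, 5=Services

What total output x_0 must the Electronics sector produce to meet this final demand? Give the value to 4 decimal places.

Form M = I − A:
  [  0.87   -0.11   -0.05   -0.06   -0.12   -0.12]
  [ -0.03    0.90   -0.02   -0.06   -0.09   -0.06]
  [ -0.04   -0.07    0.99   -0.03   -0.02   -0.02]
  [ -0.06   -0.09   -0.05    0.95   -0.10   -0.03]
  [ -0.02   -0.10   -0.12   -0.08    0.91   -0.02]
  [ -0.01   -0.10   -0.11   -0.12   -0.08    0.88]
Leontief inverse L = M⁻¹:
  [  1.1782    0.2104    0.1166    0.1327    0.2097    0.1869]
  [  0.0541    1.1589    0.0591    0.1024    0.1426    0.0945]
  [  0.0560    0.1020    1.0281    0.0518    0.0493    0.0408]
  [  0.0889    0.1513    0.0886    1.0918    0.1543    0.0652]
  [  0.0480    0.1627    0.1560    0.1209    1.1425    0.0513]
  [  0.0430    0.1823    0.1628    0.1795    0.1497    1.1679]
Total output x = L · d:
  x_0 = 1.1782·62 + 0.2104·47 + 0.1166·42 + 0.1327·61 + 0.2097·54 + 0.1869·77 = 121.6485
  x_1 = 0.0541·62 + 1.1589·47 + 0.0591·42 + 0.1024·61 + 0.1426·54 + 0.0945·77 = 81.5283
  x_2 = 0.0560·62 + 0.1020·47 + 1.0281·42 + 0.0518·61 + 0.0493·54 + 0.0408·77 = 60.4107
  x_3 = 0.0889·62 + 0.1513·47 + 0.0886·42 + 1.0918·61 + 0.1543·54 + 0.0652·77 = 96.3028
  x_4 = 0.0480·62 + 0.1627·47 + 0.1560·42 + 0.1209·61 + 1.1425·54 + 0.0513·77 = 90.1977
  x_5 = 0.0430·62 + 0.1823·47 + 0.1628·42 + 0.1795·61 + 0.1497·54 + 1.1679·77 = 127.0303

121.6485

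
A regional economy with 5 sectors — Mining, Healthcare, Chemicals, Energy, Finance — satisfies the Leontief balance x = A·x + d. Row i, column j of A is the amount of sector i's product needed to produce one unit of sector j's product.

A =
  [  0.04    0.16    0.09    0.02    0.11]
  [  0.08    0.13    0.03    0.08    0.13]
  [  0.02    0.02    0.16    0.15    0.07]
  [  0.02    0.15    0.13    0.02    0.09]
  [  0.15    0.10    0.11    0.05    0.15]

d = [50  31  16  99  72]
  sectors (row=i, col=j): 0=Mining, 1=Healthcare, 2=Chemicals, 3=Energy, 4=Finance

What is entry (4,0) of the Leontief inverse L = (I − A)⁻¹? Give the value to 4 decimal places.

L[4,0] = 0.2229

Form M = I − A:
  [  0.96   -0.16   -0.09   -0.02   -0.11]
  [ -0.08    0.87   -0.03   -0.08   -0.13]
  [ -0.02   -0.02    0.84   -0.15   -0.07]
  [ -0.02   -0.15   -0.13    0.98   -0.09]
  [ -0.15   -0.10   -0.11   -0.05    0.85]
Leontief inverse L = M⁻¹:
  [  1.0983    0.2423    0.1647    0.0776    0.2010]
  [  0.1431    1.2273    0.1095    0.1316    0.2292]
  [  0.0611    0.0928    1.2518    0.2079    0.1472]
  [  0.0729    0.2246    0.2060    1.0807    0.1752]
  [  0.2229    0.2124    0.2161    0.1197    1.2683]
Total output x = L · d:
  x_0 = 1.0983·50 + 0.2423·31 + 0.1647·16 + 0.0776·99 + 0.2010·72 = 87.2165
  x_1 = 0.1431·50 + 1.2273·31 + 0.1095·16 + 0.1316·99 + 0.2292·72 = 76.4792
  x_2 = 0.0611·50 + 0.0928·31 + 1.2518·16 + 0.2079·99 + 0.1472·72 = 57.1475
  x_3 = 0.0729·50 + 0.2246·31 + 0.2060·16 + 1.0807·99 + 0.1752·72 = 133.5064
  x_4 = 0.2229·50 + 0.2124·31 + 0.2161·16 + 0.1197·99 + 1.2683·72 = 124.3435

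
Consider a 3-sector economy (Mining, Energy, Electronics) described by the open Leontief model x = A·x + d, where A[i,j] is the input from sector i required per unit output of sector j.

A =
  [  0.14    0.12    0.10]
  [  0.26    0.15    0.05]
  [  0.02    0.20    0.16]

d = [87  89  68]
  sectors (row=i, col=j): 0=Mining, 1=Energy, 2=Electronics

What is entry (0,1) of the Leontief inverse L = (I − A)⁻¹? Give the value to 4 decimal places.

L[0,1] = 0.2111

Form M = I − A:
  [  0.86   -0.12   -0.10]
  [ -0.26    0.85   -0.05]
  [ -0.02   -0.20    0.84]
Leontief inverse L = M⁻¹:
  [  1.2303    0.2111    0.1590]
  [  0.3834    1.2590    0.1206]
  [  0.1206    0.3048    1.2230]
Total output x = L · d:
  x_0 = 1.2303·87 + 0.2111·89 + 0.1590·68 = 136.6403
  x_1 = 0.3834·87 + 1.2590·89 + 0.1206·68 = 153.6064
  x_2 = 0.1206·87 + 0.3048·89 + 1.2230·68 = 120.7787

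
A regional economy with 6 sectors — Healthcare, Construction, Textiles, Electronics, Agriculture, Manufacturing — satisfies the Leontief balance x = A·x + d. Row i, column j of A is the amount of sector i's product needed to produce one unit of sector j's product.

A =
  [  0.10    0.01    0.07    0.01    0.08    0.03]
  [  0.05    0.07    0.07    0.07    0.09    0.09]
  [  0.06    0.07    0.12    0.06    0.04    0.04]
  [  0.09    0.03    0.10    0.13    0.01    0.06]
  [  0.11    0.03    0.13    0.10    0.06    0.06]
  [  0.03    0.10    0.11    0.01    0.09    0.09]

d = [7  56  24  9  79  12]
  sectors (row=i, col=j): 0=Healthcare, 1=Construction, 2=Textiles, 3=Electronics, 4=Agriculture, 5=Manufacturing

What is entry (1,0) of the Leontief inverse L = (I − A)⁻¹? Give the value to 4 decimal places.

Form M = I − A:
  [  0.90   -0.01   -0.07   -0.01   -0.08   -0.03]
  [ -0.05    0.93   -0.07   -0.07   -0.09   -0.09]
  [ -0.06   -0.07    0.88   -0.06   -0.04   -0.04]
  [ -0.09   -0.03   -0.10    0.87   -0.01   -0.06]
  [ -0.11   -0.03   -0.13   -0.10    0.94   -0.06]
  [ -0.03   -0.10   -0.11   -0.01   -0.09    0.91]
Leontief inverse L = M⁻¹:
  [  1.1401    0.0322    0.1209    0.0374    0.1110    0.0559]
  [  0.1044    1.1103    0.1471    0.1179    0.1358    0.1364]
  [  0.1072    0.1046    1.1860    0.1013    0.0781    0.0778]
  [  0.1414    0.0643    0.1692    1.1745    0.0474    0.0990]
  [  0.1718    0.0697    0.2128    0.1506    1.1058    0.1047]
  [  0.0806    0.1433    0.1864    0.0542    0.1379    1.1366]
Total output x = L · d:
  x_0 = 1.1401·7 + 0.0322·56 + 0.1209·24 + 0.0374·9 + 0.1110·79 + 0.0559·12 = 22.4592
  x_1 = 0.1044·7 + 1.1103·56 + 0.1471·24 + 0.1179·9 + 0.1358·79 + 0.1364·12 = 79.8641
  x_2 = 0.1072·7 + 0.1046·56 + 1.1860·24 + 0.1013·9 + 0.0781·79 + 0.0778·12 = 43.0884
  x_3 = 0.1414·7 + 0.0643·56 + 0.1692·24 + 1.1745·9 + 0.0474·79 + 0.0990·12 = 24.1529
  x_4 = 0.1718·7 + 0.0697·56 + 0.2128·24 + 0.1506·9 + 1.1058·79 + 0.1047·12 = 100.1791
  x_5 = 0.0806·7 + 0.1433·56 + 0.1864·24 + 0.0542·9 + 0.1379·79 + 1.1366·12 = 38.0852

L[1,0] = 0.1044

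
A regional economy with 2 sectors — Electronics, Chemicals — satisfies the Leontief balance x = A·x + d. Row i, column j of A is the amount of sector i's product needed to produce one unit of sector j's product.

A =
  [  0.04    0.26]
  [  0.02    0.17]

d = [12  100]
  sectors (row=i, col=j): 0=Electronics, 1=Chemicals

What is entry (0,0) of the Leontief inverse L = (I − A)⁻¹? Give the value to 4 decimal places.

Form M = I − A:
  [  0.96   -0.26]
  [ -0.02    0.83]
Leontief inverse L = M⁻¹:
  [  1.0485    0.3284]
  [  0.0253    1.2127]
Total output x = L · d:
  x_0 = 1.0485·12 + 0.3284·100 = 45.4270
  x_1 = 0.0253·12 + 1.2127·100 = 121.5766

L[0,0] = 1.0485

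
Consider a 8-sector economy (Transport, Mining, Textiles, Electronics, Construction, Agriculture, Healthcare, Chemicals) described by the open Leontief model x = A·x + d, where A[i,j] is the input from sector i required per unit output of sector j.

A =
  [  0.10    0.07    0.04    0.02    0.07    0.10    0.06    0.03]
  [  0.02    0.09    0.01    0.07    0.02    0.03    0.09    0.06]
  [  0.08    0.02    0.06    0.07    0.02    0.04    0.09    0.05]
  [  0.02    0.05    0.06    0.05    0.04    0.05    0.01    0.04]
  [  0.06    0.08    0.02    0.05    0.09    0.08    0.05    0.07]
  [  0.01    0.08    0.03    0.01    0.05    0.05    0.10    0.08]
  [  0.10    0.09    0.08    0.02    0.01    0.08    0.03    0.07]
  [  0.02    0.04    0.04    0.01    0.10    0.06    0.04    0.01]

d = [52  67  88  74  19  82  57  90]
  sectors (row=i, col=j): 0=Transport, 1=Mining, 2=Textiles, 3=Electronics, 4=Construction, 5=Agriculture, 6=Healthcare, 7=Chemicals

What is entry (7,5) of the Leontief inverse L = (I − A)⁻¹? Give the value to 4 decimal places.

Form M = I − A:
  [  0.90   -0.07   -0.04   -0.02   -0.07   -0.10   -0.06   -0.03]
  [ -0.02    0.91   -0.01   -0.07   -0.02   -0.03   -0.09   -0.06]
  [ -0.08   -0.02    0.94   -0.07   -0.02   -0.04   -0.09   -0.05]
  [ -0.02   -0.05   -0.06    0.95   -0.04   -0.05   -0.01   -0.04]
  [ -0.06   -0.08   -0.02   -0.05    0.91   -0.08   -0.05   -0.07]
  [ -0.01   -0.08   -0.03   -0.01   -0.05    0.95   -0.10   -0.08]
  [ -0.10   -0.09   -0.08   -0.02   -0.01   -0.08    0.97   -0.07]
  [ -0.02   -0.04   -0.04   -0.01   -0.10   -0.06   -0.04    0.99]
Leontief inverse L = M⁻¹:
  [  1.1455    0.1308    0.0738    0.0500    0.1130    0.1545    0.1153    0.0770]
  [  0.0510    1.1359    0.0383    0.0946    0.0494    0.0686    0.1266    0.0941]
  [  0.1222    0.0681    1.0948    0.0958    0.0550    0.0874    0.1319    0.0873]
  [  0.0447    0.0844    0.0818    1.0718    0.0666    0.0808    0.0438    0.0683]
  [  0.1007    0.1401    0.0530    0.0809    1.1356    0.1330    0.1020    0.1157]
  [  0.0451    0.1293    0.0593    0.0350    0.0837    1.0923    0.1424    0.1179]
  [  0.1421    0.1441    0.1130    0.0499    0.0501    0.1295    1.0846    0.1115]
  [  0.0492    0.0800    0.0616    0.0318    0.1290    0.0951    0.0760    1.0430]
Total output x = L · d:
  x_0 = 1.1455·52 + 0.1308·67 + 0.0738·88 + 0.0500·74 + 0.1130·19 + 0.1545·82 + 0.1153·57 + 0.0770·90 = 106.8375
  x_1 = 0.0510·52 + 1.1359·67 + 0.0383·88 + 0.0946·74 + 0.0494·19 + 0.0686·82 + 0.1266·57 + 0.0941·90 = 111.3713
  x_2 = 0.1222·52 + 0.0681·67 + 1.0948·88 + 0.0958·74 + 0.0550·19 + 0.0874·82 + 0.1319·57 + 0.0873·90 = 137.9275
  x_3 = 0.0447·52 + 0.0844·67 + 0.0818·88 + 1.0718·74 + 0.0666·19 + 0.0808·82 + 0.0438·57 + 0.0683·90 = 111.0340
  x_4 = 0.1007·52 + 0.1401·67 + 0.0530·88 + 0.0809·74 + 1.1356·19 + 0.1330·82 + 0.1020·57 + 0.1157·90 = 73.9804
  x_5 = 0.0451·52 + 0.1293·67 + 0.0593·88 + 0.0350·74 + 0.0837·19 + 1.0923·82 + 0.1424·57 + 0.1179·90 = 128.7032
  x_6 = 0.1421·52 + 0.1441·67 + 0.1130·88 + 0.0499·74 + 0.0501·19 + 0.1295·82 + 1.0846·57 + 0.1115·90 = 114.1116
  x_7 = 0.0492·52 + 0.0800·67 + 0.0616·88 + 0.0318·74 + 0.1290·19 + 0.0951·82 + 0.0760·57 + 1.0430·90 = 124.1452

L[7,5] = 0.0951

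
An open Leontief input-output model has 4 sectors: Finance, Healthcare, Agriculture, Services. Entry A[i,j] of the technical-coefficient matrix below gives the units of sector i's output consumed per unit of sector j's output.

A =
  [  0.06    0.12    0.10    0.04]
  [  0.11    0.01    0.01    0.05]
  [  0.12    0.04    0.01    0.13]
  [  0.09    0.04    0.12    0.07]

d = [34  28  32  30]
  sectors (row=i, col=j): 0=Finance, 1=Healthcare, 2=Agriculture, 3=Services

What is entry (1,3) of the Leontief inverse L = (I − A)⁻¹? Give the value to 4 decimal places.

L[1,3] = 0.0654

Form M = I − A:
  [  0.94   -0.12   -0.10   -0.04]
  [ -0.11    0.99   -0.01   -0.05]
  [ -0.12   -0.04    0.99   -0.13]
  [ -0.09   -0.04   -0.12    0.93]
Leontief inverse L = M⁻¹:
  [  1.1028    0.1415    0.1216    0.0720]
  [  0.1308    1.0299    0.0315    0.0654]
  [  0.1564    0.0675    1.0455    0.1565]
  [  0.1325    0.0667    0.1480    1.1052]
Total output x = L · d:
  x_0 = 1.1028·34 + 0.1415·28 + 0.1216·32 + 0.0720·30 = 47.5078
  x_1 = 0.1308·34 + 1.0299·28 + 0.0315·32 + 0.0654·30 = 36.2554
  x_2 = 0.1564·34 + 0.0675·28 + 1.0455·32 + 0.1565·30 = 45.3596
  x_3 = 0.1325·34 + 0.0667·28 + 0.1480·32 + 1.1052·30 = 44.2678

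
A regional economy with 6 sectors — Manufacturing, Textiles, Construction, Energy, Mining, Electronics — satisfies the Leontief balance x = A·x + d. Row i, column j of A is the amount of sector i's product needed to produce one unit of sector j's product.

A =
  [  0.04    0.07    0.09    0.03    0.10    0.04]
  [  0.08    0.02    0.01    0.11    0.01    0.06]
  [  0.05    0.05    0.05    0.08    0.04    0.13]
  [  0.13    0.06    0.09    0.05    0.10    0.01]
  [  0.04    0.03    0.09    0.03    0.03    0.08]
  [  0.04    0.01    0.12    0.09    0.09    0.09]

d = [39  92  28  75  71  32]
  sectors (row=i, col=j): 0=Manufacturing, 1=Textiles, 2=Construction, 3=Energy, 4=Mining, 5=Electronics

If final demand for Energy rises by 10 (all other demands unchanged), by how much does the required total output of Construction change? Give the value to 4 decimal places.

Form M = I − A:
  [  0.96   -0.07   -0.09   -0.03   -0.10   -0.04]
  [ -0.08    0.98   -0.01   -0.11   -0.01   -0.06]
  [ -0.05   -0.05    0.95   -0.08   -0.04   -0.13]
  [ -0.13   -0.06   -0.09    0.95   -0.10   -0.01]
  [ -0.04   -0.03   -0.09   -0.03    0.97   -0.08]
  [ -0.04   -0.01   -0.12   -0.09   -0.09    0.91]
Leontief inverse L = M⁻¹:
  [  1.0745    0.0926    0.1324    0.0680    0.1320    0.0846]
  [  0.1137    1.0419    0.0502    0.1381    0.0468    0.0865]
  [  0.0913    0.0748    1.1040    0.1238    0.0848    0.1755]
  [  0.1710    0.0911    0.1413    1.0905    0.1422    0.0582]
  [  0.0685    0.0490    0.1285    0.0634    1.0613    0.1186]
  [  0.0842    0.0392    0.1786    0.1350    0.1365    1.1442]
Total output x = L · d:
  x_0 = 1.0745·39 + 0.0926·92 + 0.1324·28 + 0.0680·75 + 0.1320·71 + 0.0846·32 = 71.3120
  x_1 = 0.1137·39 + 1.0419·92 + 0.0502·28 + 0.1381·75 + 0.0468·71 + 0.0865·32 = 118.1400
  x_2 = 0.0913·39 + 0.0748·92 + 1.1040·28 + 0.1238·75 + 0.0848·71 + 0.1755·32 = 62.2768
  x_3 = 0.1710·39 + 0.0911·92 + 0.1413·28 + 1.0905·75 + 0.1422·71 + 0.0582·32 = 112.7539
  x_4 = 0.0685·39 + 0.0490·92 + 0.1285·28 + 0.0634·75 + 1.0613·71 + 0.1186·32 = 94.6911
  x_5 = 0.0842·39 + 0.0392·92 + 0.1786·28 + 0.1350·75 + 0.1365·71 + 1.1442·32 = 68.3265
Δx_2 = L[2,3] · Δd_3 = 0.1238 · 10 = 1.2382

1.2382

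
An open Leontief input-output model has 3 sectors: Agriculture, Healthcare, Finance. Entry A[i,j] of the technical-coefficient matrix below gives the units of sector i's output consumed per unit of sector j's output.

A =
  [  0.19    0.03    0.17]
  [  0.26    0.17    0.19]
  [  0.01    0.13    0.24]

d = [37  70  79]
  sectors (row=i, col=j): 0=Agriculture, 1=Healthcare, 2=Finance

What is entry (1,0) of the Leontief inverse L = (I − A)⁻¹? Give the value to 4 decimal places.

Form M = I − A:
  [  0.81   -0.03   -0.17]
  [ -0.26    0.83   -0.19]
  [ -0.01   -0.13    0.76]
Leontief inverse L = M⁻¹:
  [  1.2685    0.0940    0.3072]
  [  0.4175    1.2848    0.4146]
  [  0.0881    0.2210    1.3908]
Total output x = L · d:
  x_0 = 1.2685·37 + 0.0940·70 + 0.3072·79 = 77.7856
  x_1 = 0.4175·37 + 1.2848·70 + 0.4146·79 = 138.1426
  x_2 = 0.0881·37 + 0.2210·70 + 1.3908·79 = 128.6005

L[1,0] = 0.4175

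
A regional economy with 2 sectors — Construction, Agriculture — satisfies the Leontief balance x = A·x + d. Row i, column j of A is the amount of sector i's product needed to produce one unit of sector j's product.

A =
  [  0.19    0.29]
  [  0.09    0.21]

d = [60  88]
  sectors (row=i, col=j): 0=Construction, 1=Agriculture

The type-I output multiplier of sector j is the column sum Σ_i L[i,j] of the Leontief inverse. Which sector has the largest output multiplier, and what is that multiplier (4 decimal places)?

Agriculture (1.7921)

Form M = I − A:
  [  0.81   -0.29]
  [ -0.09    0.79]
Leontief inverse L = M⁻¹:
  [  1.2871    0.4725]
  [  0.1466    1.3196]
Total output x = L · d:
  x_0 = 1.2871·60 + 0.4725·88 = 118.8009
  x_1 = 0.1466·60 + 1.3196·88 = 124.9267
Output multipliers (column sums of L):
  Construction: 1.4337
  Agriculture: 1.7921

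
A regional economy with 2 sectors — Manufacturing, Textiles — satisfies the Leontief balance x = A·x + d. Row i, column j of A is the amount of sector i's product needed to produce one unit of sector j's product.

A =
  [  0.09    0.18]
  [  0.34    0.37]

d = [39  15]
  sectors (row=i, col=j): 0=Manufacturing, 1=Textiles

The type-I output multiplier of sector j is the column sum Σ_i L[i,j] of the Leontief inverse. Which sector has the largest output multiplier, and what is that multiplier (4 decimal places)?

Form M = I − A:
  [  0.91   -0.18]
  [ -0.34    0.63]
Leontief inverse L = M⁻¹:
  [  1.2302    0.3515]
  [  0.6639    1.7770]
Total output x = L · d:
  x_0 = 1.2302·39 + 0.3515·15 = 53.2513
  x_1 = 0.6639·39 + 1.7770·15 = 52.5483
Output multipliers (column sums of L):
  Manufacturing: 1.8942
  Textiles: 2.1285

Textiles (2.1285)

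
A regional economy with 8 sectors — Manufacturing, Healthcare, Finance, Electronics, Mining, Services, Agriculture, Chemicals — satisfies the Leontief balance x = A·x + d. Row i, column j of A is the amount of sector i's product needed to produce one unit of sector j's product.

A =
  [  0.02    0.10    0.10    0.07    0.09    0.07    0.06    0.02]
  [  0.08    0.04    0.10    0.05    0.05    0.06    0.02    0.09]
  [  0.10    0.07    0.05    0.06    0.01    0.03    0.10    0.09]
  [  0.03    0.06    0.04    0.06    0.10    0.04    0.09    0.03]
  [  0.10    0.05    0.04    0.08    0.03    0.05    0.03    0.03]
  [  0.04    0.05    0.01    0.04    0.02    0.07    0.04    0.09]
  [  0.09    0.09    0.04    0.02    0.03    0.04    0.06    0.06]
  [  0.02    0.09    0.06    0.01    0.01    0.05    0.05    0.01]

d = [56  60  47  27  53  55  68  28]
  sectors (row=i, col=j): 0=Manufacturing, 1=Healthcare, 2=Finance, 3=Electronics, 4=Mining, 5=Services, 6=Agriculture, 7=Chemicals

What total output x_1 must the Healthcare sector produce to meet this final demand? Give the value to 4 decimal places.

Form M = I − A:
  [  0.98   -0.10   -0.10   -0.07   -0.09   -0.07   -0.06   -0.02]
  [ -0.08    0.96   -0.10   -0.05   -0.05   -0.06   -0.02   -0.09]
  [ -0.10   -0.07    0.95   -0.06   -0.01   -0.03   -0.10   -0.09]
  [ -0.03   -0.06   -0.04    0.94   -0.10   -0.04   -0.09   -0.03]
  [ -0.10   -0.05   -0.04   -0.08    0.97   -0.05   -0.03   -0.03]
  [ -0.04   -0.05   -0.01   -0.04   -0.02    0.93   -0.04   -0.09]
  [ -0.09   -0.09   -0.04   -0.02   -0.03   -0.04    0.94   -0.06]
  [ -0.02   -0.09   -0.06   -0.01   -0.01   -0.05   -0.05    0.99]
Leontief inverse L = M⁻¹:
  [  1.0827    0.1618    0.1522    0.1182    0.1293    0.1178    0.1132    0.0755]
  [  0.1303    1.1012    0.1498    0.0925    0.0857    0.1046    0.0709    0.1356]
  [  0.1521    0.1365    1.1053    0.1014    0.0507    0.0769    0.1521    0.1368]
  [  0.0822    0.1139    0.0836    1.0998    0.1343    0.0804    0.1334    0.0724]
  [  0.1411    0.1016    0.0838    0.1181    1.0671    0.0891    0.0729    0.0681]
  [  0.0730    0.0931    0.0446    0.0669    0.0452    1.1032    0.0727    0.1221]
  [  0.1355    0.1444    0.0882    0.0568    0.0636    0.0811    1.1013    0.1016]
  [  0.0557    0.1258    0.0921    0.0355    0.0311    0.0781    0.0793    1.0450]
Total output x = L · d:
  x_0 = 1.0827·56 + 0.1618·60 + 0.1522·47 + 0.1182·27 + 0.1293·53 + 0.1178·55 + 0.1132·68 + 0.0755·28 = 103.8265
  x_1 = 0.1303·56 + 1.1012·60 + 0.1498·47 + 0.0925·27 + 0.0857·53 + 0.1046·55 + 0.0709·68 + 0.1356·28 = 101.8239
  x_2 = 0.1521·56 + 0.1365·60 + 1.1053·47 + 0.1014·27 + 0.0507·53 + 0.0769·55 + 0.1521·68 + 0.1368·28 = 92.4793
  x_3 = 0.0822·56 + 0.1139·60 + 0.0836·47 + 1.0998·27 + 0.1343·53 + 0.0804·55 + 0.1334·68 + 0.0724·28 = 67.7004
  x_4 = 0.1411·56 + 0.1016·60 + 0.0838·47 + 0.1181·27 + 1.0671·53 + 0.0891·55 + 0.0729·68 + 0.0681·28 = 89.4438
  x_5 = 0.0730·56 + 0.0931·60 + 0.0446·47 + 0.0669·27 + 0.0452·53 + 1.1032·55 + 0.0727·68 + 0.1221·28 = 85.0054
  x_6 = 0.1355·56 + 0.1444·60 + 0.0882·47 + 0.0568·27 + 0.0636·53 + 0.0811·55 + 1.1013·68 + 0.1016·28 = 107.4876
  x_7 = 0.0557·56 + 0.1258·60 + 0.0921·47 + 0.0355·27 + 0.0311·53 + 0.0781·55 + 0.0793·68 + 1.0450·28 = 56.5510

101.8239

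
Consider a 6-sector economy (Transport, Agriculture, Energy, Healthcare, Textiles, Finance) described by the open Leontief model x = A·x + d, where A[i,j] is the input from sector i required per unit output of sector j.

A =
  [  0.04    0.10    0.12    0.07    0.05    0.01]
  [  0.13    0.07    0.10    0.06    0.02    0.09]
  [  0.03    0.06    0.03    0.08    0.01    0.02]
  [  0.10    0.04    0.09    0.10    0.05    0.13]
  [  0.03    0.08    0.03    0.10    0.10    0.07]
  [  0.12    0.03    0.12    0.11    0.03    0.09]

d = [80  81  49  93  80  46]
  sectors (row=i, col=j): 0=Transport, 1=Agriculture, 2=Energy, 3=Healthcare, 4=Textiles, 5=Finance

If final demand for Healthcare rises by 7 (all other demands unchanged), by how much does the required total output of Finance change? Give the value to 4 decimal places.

1.2833

Form M = I − A:
  [  0.96   -0.10   -0.12   -0.07   -0.05   -0.01]
  [ -0.13    0.93   -0.10   -0.06   -0.02   -0.09]
  [ -0.03   -0.06    0.97   -0.08   -0.01   -0.02]
  [ -0.10   -0.04   -0.09    0.90   -0.05   -0.13]
  [ -0.03   -0.08   -0.03   -0.10    0.90   -0.07]
  [ -0.12   -0.03   -0.12   -0.11   -0.03    0.91]
Leontief inverse L = M⁻¹:
  [  1.0879    0.1413    0.1695    0.1238    0.0741    0.0530]
  [  0.1891    1.1207    0.1693    0.1268    0.0490    0.1385]
  [  0.0637    0.0843    1.0652    0.1143    0.0253    0.0507]
  [  0.1667    0.0927    0.1655    1.1775    0.0849    0.1894]
  [  0.0878    0.1238    0.0895    0.1643    1.1331    0.1258]
  [  0.1812    0.0820    0.1913    0.1833    0.0623    1.1442]
Total output x = L · d:
  x_0 = 1.0879·80 + 0.1413·81 + 0.1695·49 + 0.1238·93 + 0.0741·80 + 0.0530·46 = 126.6747
  x_1 = 0.1891·80 + 1.1207·81 + 0.1693·49 + 0.1268·93 + 0.0490·80 + 0.1385·46 = 136.2849
  x_2 = 0.0637·80 + 0.0843·81 + 1.0652·49 + 0.1143·93 + 0.0253·80 + 0.0507·46 = 79.1027
  x_3 = 0.1667·80 + 0.0927·81 + 0.1655·49 + 1.1775·93 + 0.0849·80 + 0.1894·46 = 153.9654
  x_4 = 0.0878·80 + 0.1238·81 + 0.0895·49 + 0.1643·93 + 1.1331·80 + 0.1258·46 = 133.1502
  x_5 = 0.1812·80 + 0.0820·81 + 0.1913·49 + 0.1833·93 + 0.0623·80 + 1.1442·46 = 105.1786
Δx_5 = L[5,3] · Δd_3 = 0.1833 · 7 = 1.2833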